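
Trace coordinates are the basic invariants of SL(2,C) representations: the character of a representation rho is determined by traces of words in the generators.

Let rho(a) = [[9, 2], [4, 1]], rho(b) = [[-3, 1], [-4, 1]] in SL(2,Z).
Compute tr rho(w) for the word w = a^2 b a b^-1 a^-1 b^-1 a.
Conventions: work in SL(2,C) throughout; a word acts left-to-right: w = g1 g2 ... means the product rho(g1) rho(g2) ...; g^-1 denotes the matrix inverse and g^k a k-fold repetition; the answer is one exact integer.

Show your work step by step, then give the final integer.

1189010

rho(a) = [[9, 2], [4, 1]]
... * rho(a) = [[9, 2], [4, 1]]  ->  [[89, 20], [40, 9]]
... * rho(b) = [[-3, 1], [-4, 1]]  ->  [[-347, 109], [-156, 49]]
... * rho(a) = [[9, 2], [4, 1]]  ->  [[-2687, -585], [-1208, -263]]
... * rho(b^-1) = [[1, -1], [4, -3]]  ->  [[-5027, 4442], [-2260, 1997]]
... * rho(a^-1) = [[1, -2], [-4, 9]]  ->  [[-22795, 50032], [-10248, 22493]]
... * rho(b^-1) = [[1, -1], [4, -3]]  ->  [[177333, -127301], [79724, -57231]]
... * rho(a) = [[9, 2], [4, 1]]  ->  [[1086793, 227365], [488592, 102217]]
tr = 1086793 + 102217 = 1189010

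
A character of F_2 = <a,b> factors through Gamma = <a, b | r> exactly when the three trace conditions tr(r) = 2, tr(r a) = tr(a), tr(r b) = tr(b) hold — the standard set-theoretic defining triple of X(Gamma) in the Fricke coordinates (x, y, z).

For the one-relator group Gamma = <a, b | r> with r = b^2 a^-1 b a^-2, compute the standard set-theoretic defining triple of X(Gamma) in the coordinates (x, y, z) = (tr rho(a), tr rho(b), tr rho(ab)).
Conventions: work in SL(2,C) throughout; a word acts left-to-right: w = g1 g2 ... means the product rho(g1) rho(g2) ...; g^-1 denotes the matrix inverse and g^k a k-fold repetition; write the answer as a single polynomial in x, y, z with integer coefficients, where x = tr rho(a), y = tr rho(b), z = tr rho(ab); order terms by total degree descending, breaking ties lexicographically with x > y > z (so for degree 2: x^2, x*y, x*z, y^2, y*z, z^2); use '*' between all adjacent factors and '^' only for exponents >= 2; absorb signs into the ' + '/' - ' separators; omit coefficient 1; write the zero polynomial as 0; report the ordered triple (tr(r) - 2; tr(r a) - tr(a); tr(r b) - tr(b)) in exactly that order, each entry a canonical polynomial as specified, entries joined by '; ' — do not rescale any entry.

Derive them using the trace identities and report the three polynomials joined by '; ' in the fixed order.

x^3*y^3 - 2*x^2*y^2*z - x^3*y - x*y^3 + x*y*z^2 + x^2*z + y^2*z + x*y - z - 2; x^2*y^3 - 2*x*y^2*z - x^2*y + y*z^2 + x*z - x - y; x^3*y^4 - 2*x^2*y^3*z - 2*x^3*y^2 - x*y^4 + x*y^2*z^2 + 3*x^2*y*z + y^3*z + 2*x*y^2 - x*z^2 - 2*y*z + x - y

tr(b^2) = tr(b)*tr(b) - tr(1)   [square of b] = y^2 - 2
apply: tr(b^3) = tr(b)*tr(b^2) - tr(b)   [square of b] = y^3 - 3*y
apply: tr(b a b) = tr(b)*tr(a b) - tr(a)   [square of b] = y*z - x
tr(b^3 a) = tr(b)*tr(b a b) - tr(b a)   [square of b] = y^2*z - x*y - z
use: tr(b a^-1 b^2) = tr(b^3)*tr(a) - tr(b^3 a)   [inverse elimination on a] = x*y^3 - y^2*z - 2*x*y + z
apply: tr(a b a b) = tr(b a)*tr(b a) - tr(1)   [split at a repeated b] = z^2 - 2
apply: tr(a b a) = tr(a)*tr(b a) - tr(b)   [square of a] = x*z - y
tr(b^2 a b a) = tr(b)*tr(a b a b) - tr(a b a)   [square of b] = y*z^2 - x*z - y
tr(b a^-1 b^2 a) = tr(b^2 a b)*tr(a) - tr(b^2 a b a)   [inverse elimination on a] = x*y^2*z - x^2*y - y*z^2 + y
tr(a^-1 b^2 a^-1 b) = tr(b a^-1 b^2)*tr(a) - tr(b a^-1 b^2 a)   [inverse elimination on a] = x^2*y^3 - 2*x*y^2*z - x^2*y + y*z^2 + x*z - y
use: tr(b^2 a^-1 b a^-2) = tr(a^-1 b^2 a^-1 b)*tr(a) - tr(a^-1 b^2 a^-1 b a)   [inverse elimination on a] = x^3*y^3 - 2*x^2*y^2*z - x^3*y - x*y^3 + x*y*z^2 + x^2*z + y^2*z + x*y - z
use: tr(b^4) = tr(b)*tr(b^3) - tr(b^2) = y^4 - 4*y^2 + 2
tr(b^4 a) = tr(b)*tr(b^2 a b) - tr(b^2 a) = y^3*z - x*y^2 - 2*y*z + x
use: tr(b^3 a^-1 b) = tr(b^4)*tr(a) - tr(b^4 a) = x*y^4 - y^3*z - 3*x*y^2 + 2*y*z + x
use: tr(b a b^3 a) = tr(b)*tr(b a b a b) - tr(b a b a) = y^2*z^2 - x*y*z - y^2 - z^2 + 2
use: tr(b^3 a^-1 b a) = tr(b a b^3)*tr(a) - tr(b a b^3 a) = x*y^3*z - x^2*y^2 - y^2*z^2 - x*y*z + x^2 + y^2 + z^2 - 2
tr(a^-1 b^3 a^-1 b) = tr(b^3 a^-1 b)*tr(a) - tr(b^3 a^-1 b a) = x^2*y^4 - 2*x*y^3*z - 2*x^2*y^2 + y^2*z^2 + 3*x*y*z - y^2 - z^2 + 2
use: tr(b^2 a^-1 b a^-2 b) = tr(a^-1 b^3 a^-1 b)*tr(a) - tr(a^-1 b^3 a^-1 b a) = x^3*y^4 - 2*x^2*y^3*z - 2*x^3*y^2 - x*y^4 + x*y^2*z^2 + 3*x^2*y*z + y^3*z + 2*x*y^2 - x*z^2 - 2*y*z + x
assemble the triple (tr(r) - 2; tr(r a) - x; tr(r b) - y)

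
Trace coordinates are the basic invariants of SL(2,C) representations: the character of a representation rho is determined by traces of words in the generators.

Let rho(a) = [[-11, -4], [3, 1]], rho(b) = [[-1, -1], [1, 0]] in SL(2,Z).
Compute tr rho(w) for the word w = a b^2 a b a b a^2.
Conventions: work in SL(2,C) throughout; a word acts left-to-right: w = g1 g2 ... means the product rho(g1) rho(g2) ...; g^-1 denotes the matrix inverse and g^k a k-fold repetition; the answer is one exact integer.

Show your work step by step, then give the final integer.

8916

rho(a) = [[-11, -4], [3, 1]]
... * rho(b) = [[-1, -1], [1, 0]]  ->  [[7, 11], [-2, -3]]
... * rho(b) = [[-1, -1], [1, 0]]  ->  [[4, -7], [-1, 2]]
... * rho(a) = [[-11, -4], [3, 1]]  ->  [[-65, -23], [17, 6]]
... * rho(b) = [[-1, -1], [1, 0]]  ->  [[42, 65], [-11, -17]]
... * rho(a) = [[-11, -4], [3, 1]]  ->  [[-267, -103], [70, 27]]
... * rho(b) = [[-1, -1], [1, 0]]  ->  [[164, 267], [-43, -70]]
... * rho(a) = [[-11, -4], [3, 1]]  ->  [[-1003, -389], [263, 102]]
... * rho(a) = [[-11, -4], [3, 1]]  ->  [[9866, 3623], [-2587, -950]]
tr = 9866 + -950 = 8916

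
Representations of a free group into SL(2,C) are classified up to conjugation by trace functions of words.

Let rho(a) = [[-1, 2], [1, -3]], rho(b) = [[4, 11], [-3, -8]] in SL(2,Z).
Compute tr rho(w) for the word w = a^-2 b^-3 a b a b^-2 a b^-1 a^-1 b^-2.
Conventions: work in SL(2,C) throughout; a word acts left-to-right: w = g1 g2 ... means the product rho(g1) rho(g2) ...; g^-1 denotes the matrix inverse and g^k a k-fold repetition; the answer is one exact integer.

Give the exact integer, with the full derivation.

rho(a^-1) = [[-3, -2], [-1, -1]]
... * rho(a^-1) = [[-3, -2], [-1, -1]]  ->  [[11, 8], [4, 3]]
... * rho(b^-1) = [[-8, -11], [3, 4]]  ->  [[-64, -89], [-23, -32]]
... * rho(b^-1) = [[-8, -11], [3, 4]]  ->  [[245, 348], [88, 125]]
... * rho(b^-1) = [[-8, -11], [3, 4]]  ->  [[-916, -1303], [-329, -468]]
... * rho(a) = [[-1, 2], [1, -3]]  ->  [[-387, 2077], [-139, 746]]
... * rho(b) = [[4, 11], [-3, -8]]  ->  [[-7779, -20873], [-2794, -7497]]
... * rho(a) = [[-1, 2], [1, -3]]  ->  [[-13094, 47061], [-4703, 16903]]
... * rho(b^-1) = [[-8, -11], [3, 4]]  ->  [[245935, 332278], [88333, 119345]]
... * rho(b^-1) = [[-8, -11], [3, 4]]  ->  [[-970646, -1376173], [-348629, -494283]]
... * rho(a) = [[-1, 2], [1, -3]]  ->  [[-405527, 2187227], [-145654, 785591]]
... * rho(b^-1) = [[-8, -11], [3, 4]]  ->  [[9805897, 13209705], [3522005, 4744558]]
... * rho(a^-1) = [[-3, -2], [-1, -1]]  ->  [[-42627396, -32821499], [-15310573, -11788568]]
... * rho(b^-1) = [[-8, -11], [3, 4]]  ->  [[242554671, 337615360], [87118880, 121262031]]
... * rho(b^-1) = [[-8, -11], [3, 4]]  ->  [[-927591288, -1317639941], [-333164947, -473259556]]
tr = -927591288 + -473259556 = -1400850844

-1400850844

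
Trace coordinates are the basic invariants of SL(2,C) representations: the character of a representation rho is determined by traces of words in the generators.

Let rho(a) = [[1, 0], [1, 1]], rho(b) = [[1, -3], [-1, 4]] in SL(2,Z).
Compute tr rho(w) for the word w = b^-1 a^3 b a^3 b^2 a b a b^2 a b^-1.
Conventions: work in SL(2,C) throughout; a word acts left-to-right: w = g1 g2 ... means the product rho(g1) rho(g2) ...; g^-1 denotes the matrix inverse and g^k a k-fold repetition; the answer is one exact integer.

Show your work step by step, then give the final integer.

30722

rho(b^-1) = [[4, 3], [1, 1]]
... * rho(a) = [[1, 0], [1, 1]]  ->  [[7, 3], [2, 1]]
... * rho(a) = [[1, 0], [1, 1]]  ->  [[10, 3], [3, 1]]
... * rho(a) = [[1, 0], [1, 1]]  ->  [[13, 3], [4, 1]]
... * rho(b) = [[1, -3], [-1, 4]]  ->  [[10, -27], [3, -8]]
... * rho(a) = [[1, 0], [1, 1]]  ->  [[-17, -27], [-5, -8]]
... * rho(a) = [[1, 0], [1, 1]]  ->  [[-44, -27], [-13, -8]]
... * rho(a) = [[1, 0], [1, 1]]  ->  [[-71, -27], [-21, -8]]
... * rho(b) = [[1, -3], [-1, 4]]  ->  [[-44, 105], [-13, 31]]
... * rho(b) = [[1, -3], [-1, 4]]  ->  [[-149, 552], [-44, 163]]
... * rho(a) = [[1, 0], [1, 1]]  ->  [[403, 552], [119, 163]]
... * rho(b) = [[1, -3], [-1, 4]]  ->  [[-149, 999], [-44, 295]]
... * rho(a) = [[1, 0], [1, 1]]  ->  [[850, 999], [251, 295]]
... * rho(b) = [[1, -3], [-1, 4]]  ->  [[-149, 1446], [-44, 427]]
... * rho(b) = [[1, -3], [-1, 4]]  ->  [[-1595, 6231], [-471, 1840]]
... * rho(a) = [[1, 0], [1, 1]]  ->  [[4636, 6231], [1369, 1840]]
... * rho(b^-1) = [[4, 3], [1, 1]]  ->  [[24775, 20139], [7316, 5947]]
tr = 24775 + 5947 = 30722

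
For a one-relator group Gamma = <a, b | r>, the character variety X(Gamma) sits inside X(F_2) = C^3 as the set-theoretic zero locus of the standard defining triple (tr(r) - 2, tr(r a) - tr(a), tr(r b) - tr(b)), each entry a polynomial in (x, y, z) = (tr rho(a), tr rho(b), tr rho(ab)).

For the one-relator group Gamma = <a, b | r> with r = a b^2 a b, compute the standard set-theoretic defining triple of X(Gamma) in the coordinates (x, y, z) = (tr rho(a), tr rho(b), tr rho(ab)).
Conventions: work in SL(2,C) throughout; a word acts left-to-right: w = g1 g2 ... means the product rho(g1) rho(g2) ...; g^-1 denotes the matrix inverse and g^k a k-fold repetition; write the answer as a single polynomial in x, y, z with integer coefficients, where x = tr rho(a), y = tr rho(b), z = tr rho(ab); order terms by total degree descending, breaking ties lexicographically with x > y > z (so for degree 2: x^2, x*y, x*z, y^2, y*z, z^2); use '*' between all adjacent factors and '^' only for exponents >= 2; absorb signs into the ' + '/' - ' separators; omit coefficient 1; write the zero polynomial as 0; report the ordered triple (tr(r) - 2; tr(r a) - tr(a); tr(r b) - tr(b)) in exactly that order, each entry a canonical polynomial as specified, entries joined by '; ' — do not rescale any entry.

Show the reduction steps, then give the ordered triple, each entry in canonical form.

tr(a b a b) = tr(b a)*tr(b a) - tr(1)   [split at repeated b] = z^2 - 2
tr(a b a) = tr(a)*tr(b a) - tr(b) = x*z - y
tr(a b^2 a b) = tr(b)*tr(a b a b) - tr(a b a) = y*z^2 - x*z - y
tr(a b^2) = tr(b)*tr(a b) - tr(a) = y*z - x
tr(b^2 a b) = tr(b)*tr(a b^2) - tr(a b) = y^2*z - x*y - z
tr(a b^2 a b a) = tr(a)*tr(b^2 a b a) - tr(b^2 a b) = x*y*z^2 - x^2*z - y^2*z + z
tr(a^2) = tr(a)*tr(a) - tr(1)   [square of a] = x^2 - 2
tr(a b^2 a) = tr(b)*tr(a^2 b) - tr(a^2)   [square of b] = x*y*z - x^2 - y^2 + 2
tr(a b^2 a b^2) = tr(b)*tr(a b^2 a b) - tr(a b^2 a)   [square of b] = y^2*z^2 - 2*x*y*z + x^2 - 2
assemble the triple (tr(r) - 2; tr(r a) - x; tr(r b) - y)

y*z^2 - x*z - y - 2; x*y*z^2 - x^2*z - y^2*z - x + z; y^2*z^2 - 2*x*y*z + x^2 - y - 2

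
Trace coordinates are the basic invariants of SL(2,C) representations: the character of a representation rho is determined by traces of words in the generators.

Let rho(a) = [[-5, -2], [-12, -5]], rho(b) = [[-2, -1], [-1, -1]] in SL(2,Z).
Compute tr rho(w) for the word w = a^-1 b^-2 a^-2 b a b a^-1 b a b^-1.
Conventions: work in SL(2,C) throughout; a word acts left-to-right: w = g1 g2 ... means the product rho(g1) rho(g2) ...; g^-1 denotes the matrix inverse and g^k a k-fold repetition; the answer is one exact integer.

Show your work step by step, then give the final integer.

rho(a^-1) = [[-5, 2], [12, -5]]
... * rho(b^-1) = [[-1, 1], [1, -2]]  ->  [[7, -9], [-17, 22]]
... * rho(b^-1) = [[-1, 1], [1, -2]]  ->  [[-16, 25], [39, -61]]
... * rho(a^-1) = [[-5, 2], [12, -5]]  ->  [[380, -157], [-927, 383]]
... * rho(a^-1) = [[-5, 2], [12, -5]]  ->  [[-3784, 1545], [9231, -3769]]
... * rho(b) = [[-2, -1], [-1, -1]]  ->  [[6023, 2239], [-14693, -5462]]
... * rho(a) = [[-5, -2], [-12, -5]]  ->  [[-56983, -23241], [139009, 56696]]
... * rho(b) = [[-2, -1], [-1, -1]]  ->  [[137207, 80224], [-334714, -195705]]
... * rho(a^-1) = [[-5, 2], [12, -5]]  ->  [[276653, -126706], [-674890, 309097]]
... * rho(b) = [[-2, -1], [-1, -1]]  ->  [[-426600, -149947], [1040683, 365793]]
... * rho(a) = [[-5, -2], [-12, -5]]  ->  [[3932364, 1602935], [-9592931, -3910331]]
... * rho(b^-1) = [[-1, 1], [1, -2]]  ->  [[-2329429, 726494], [5682600, -1772269]]
tr = -2329429 + -1772269 = -4101698

-4101698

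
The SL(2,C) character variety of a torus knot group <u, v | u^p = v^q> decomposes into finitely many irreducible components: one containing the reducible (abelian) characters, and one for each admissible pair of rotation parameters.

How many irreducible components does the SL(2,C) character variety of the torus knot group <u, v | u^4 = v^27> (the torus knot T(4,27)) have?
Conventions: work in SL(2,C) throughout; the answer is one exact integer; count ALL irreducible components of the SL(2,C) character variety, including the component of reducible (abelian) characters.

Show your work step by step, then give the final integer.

40

Gamma = < u, v | u^4 = v^27 > (torus knot T(4,27)); the central element u^4 = v^27 acts as +I or -I in any irreducible SL(2,C) representation.
So on each irreducible component the traces are pinned: tr(u) = 2*cos(pi*alpha/4) with 1 <= alpha <= 3, tr(v) = 2*cos(pi*beta/27) with 1 <= beta <= 26.
The two central values (-1)^alpha I and (-1)^beta I must be the same matrix, so alpha and beta share a parity.
Enumerate parity-matched pairs: 2*13 odd-odd plus 1*13 even-even gives 39.
components with irreducible characters: 39; plus the single component of reducible (abelian) characters: total 40.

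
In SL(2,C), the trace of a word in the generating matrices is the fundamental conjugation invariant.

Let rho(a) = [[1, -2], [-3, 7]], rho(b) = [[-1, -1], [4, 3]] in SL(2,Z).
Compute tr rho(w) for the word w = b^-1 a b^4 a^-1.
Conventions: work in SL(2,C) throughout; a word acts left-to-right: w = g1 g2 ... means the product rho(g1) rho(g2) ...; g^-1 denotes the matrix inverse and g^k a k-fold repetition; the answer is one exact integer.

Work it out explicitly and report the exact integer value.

rho(b^-1) = [[3, 1], [-4, -1]]
... * rho(a) = [[1, -2], [-3, 7]]  ->  [[0, 1], [-1, 1]]
... * rho(b) = [[-1, -1], [4, 3]]  ->  [[4, 3], [5, 4]]
... * rho(b) = [[-1, -1], [4, 3]]  ->  [[8, 5], [11, 7]]
... * rho(b) = [[-1, -1], [4, 3]]  ->  [[12, 7], [17, 10]]
... * rho(b) = [[-1, -1], [4, 3]]  ->  [[16, 9], [23, 13]]
... * rho(a^-1) = [[7, 2], [3, 1]]  ->  [[139, 41], [200, 59]]
tr = 139 + 59 = 198

198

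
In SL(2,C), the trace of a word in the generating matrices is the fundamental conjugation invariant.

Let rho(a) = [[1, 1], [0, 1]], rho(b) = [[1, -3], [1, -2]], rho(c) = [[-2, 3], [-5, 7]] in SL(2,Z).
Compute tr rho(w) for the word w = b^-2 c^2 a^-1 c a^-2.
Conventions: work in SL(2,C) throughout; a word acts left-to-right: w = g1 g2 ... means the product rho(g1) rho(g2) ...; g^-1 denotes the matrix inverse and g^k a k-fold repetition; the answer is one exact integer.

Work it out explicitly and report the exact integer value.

rho(b^-1) = [[-2, 3], [-1, 1]]
... * rho(b^-1) = [[-2, 3], [-1, 1]]  ->  [[1, -3], [1, -2]]
... * rho(c) = [[-2, 3], [-5, 7]]  ->  [[13, -18], [8, -11]]
... * rho(c) = [[-2, 3], [-5, 7]]  ->  [[64, -87], [39, -53]]
... * rho(a^-1) = [[1, -1], [0, 1]]  ->  [[64, -151], [39, -92]]
... * rho(c) = [[-2, 3], [-5, 7]]  ->  [[627, -865], [382, -527]]
... * rho(a^-1) = [[1, -1], [0, 1]]  ->  [[627, -1492], [382, -909]]
... * rho(a^-1) = [[1, -1], [0, 1]]  ->  [[627, -2119], [382, -1291]]
tr = 627 + -1291 = -664

-664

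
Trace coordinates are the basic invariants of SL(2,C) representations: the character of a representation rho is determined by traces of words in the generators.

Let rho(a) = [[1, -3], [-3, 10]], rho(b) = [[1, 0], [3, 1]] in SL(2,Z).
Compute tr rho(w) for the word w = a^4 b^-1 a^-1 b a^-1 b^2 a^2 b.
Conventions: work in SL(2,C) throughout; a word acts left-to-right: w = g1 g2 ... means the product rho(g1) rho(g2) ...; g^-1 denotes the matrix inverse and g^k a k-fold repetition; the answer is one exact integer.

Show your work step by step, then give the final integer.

84609398

rho(a) = [[1, -3], [-3, 10]]
... * rho(a) = [[1, -3], [-3, 10]]  ->  [[10, -33], [-33, 109]]
... * rho(a) = [[1, -3], [-3, 10]]  ->  [[109, -360], [-360, 1189]]
... * rho(a) = [[1, -3], [-3, 10]]  ->  [[1189, -3927], [-3927, 12970]]
... * rho(b^-1) = [[1, 0], [-3, 1]]  ->  [[12970, -3927], [-42837, 12970]]
... * rho(a^-1) = [[10, 3], [3, 1]]  ->  [[117919, 34983], [-389460, -115541]]
... * rho(b) = [[1, 0], [3, 1]]  ->  [[222868, 34983], [-736083, -115541]]
... * rho(a^-1) = [[10, 3], [3, 1]]  ->  [[2333629, 703587], [-7707453, -2323790]]
... * rho(b) = [[1, 0], [3, 1]]  ->  [[4444390, 703587], [-14678823, -2323790]]
... * rho(b) = [[1, 0], [3, 1]]  ->  [[6555151, 703587], [-21650193, -2323790]]
... * rho(a) = [[1, -3], [-3, 10]]  ->  [[4444390, -12629583], [-14678823, 41712679]]
... * rho(a) = [[1, -3], [-3, 10]]  ->  [[42333139, -139629000], [-139816860, 461163259]]
... * rho(b) = [[1, 0], [3, 1]]  ->  [[-376553861, -139629000], [1243672917, 461163259]]
tr = -376553861 + 461163259 = 84609398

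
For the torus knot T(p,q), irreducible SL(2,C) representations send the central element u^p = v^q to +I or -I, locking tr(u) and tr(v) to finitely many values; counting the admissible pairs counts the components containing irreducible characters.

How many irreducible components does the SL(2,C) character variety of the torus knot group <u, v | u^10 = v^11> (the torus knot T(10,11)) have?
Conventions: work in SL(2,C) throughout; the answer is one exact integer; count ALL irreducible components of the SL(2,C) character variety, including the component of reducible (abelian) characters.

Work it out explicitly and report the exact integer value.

In the torus knot group T(10,11), u^10 = v^11 is central, so an irreducible representation sends it to +I or -I (Schur).
So on each irreducible component the traces are pinned: tr(u) = 2*cos(pi*alpha/10) with 1 <= alpha <= 9, tr(v) = 2*cos(pi*beta/11) with 1 <= beta <= 10.
Consistency of u^10 = (-1)^alpha I with v^11 = (-1)^beta I forces alpha = beta (mod 2).
Counting: 5 odd alphas x 5 odd betas + 4 even alphas x 5 even betas = 25 + 20 = 45.
Total: 45 irreducible-character components + 1 reducible (abelian) component = 46.

46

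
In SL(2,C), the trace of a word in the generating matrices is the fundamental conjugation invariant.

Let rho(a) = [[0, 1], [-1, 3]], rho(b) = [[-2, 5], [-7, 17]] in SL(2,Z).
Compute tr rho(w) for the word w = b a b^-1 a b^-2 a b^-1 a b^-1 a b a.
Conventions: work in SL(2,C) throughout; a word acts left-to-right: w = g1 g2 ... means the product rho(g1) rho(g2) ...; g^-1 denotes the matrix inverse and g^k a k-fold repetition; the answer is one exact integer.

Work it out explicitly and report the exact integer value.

rho(b) = [[-2, 5], [-7, 17]]
... * rho(a) = [[0, 1], [-1, 3]]  ->  [[-5, 13], [-17, 44]]
... * rho(b^-1) = [[17, -5], [7, -2]]  ->  [[6, -1], [19, -3]]
... * rho(a) = [[0, 1], [-1, 3]]  ->  [[1, 3], [3, 10]]
... * rho(b^-1) = [[17, -5], [7, -2]]  ->  [[38, -11], [121, -35]]
... * rho(b^-1) = [[17, -5], [7, -2]]  ->  [[569, -168], [1812, -535]]
... * rho(a) = [[0, 1], [-1, 3]]  ->  [[168, 65], [535, 207]]
... * rho(b^-1) = [[17, -5], [7, -2]]  ->  [[3311, -970], [10544, -3089]]
... * rho(a) = [[0, 1], [-1, 3]]  ->  [[970, 401], [3089, 1277]]
... * rho(b^-1) = [[17, -5], [7, -2]]  ->  [[19297, -5652], [61452, -17999]]
... * rho(a) = [[0, 1], [-1, 3]]  ->  [[5652, 2341], [17999, 7455]]
... * rho(b) = [[-2, 5], [-7, 17]]  ->  [[-27691, 68057], [-88183, 216730]]
... * rho(a) = [[0, 1], [-1, 3]]  ->  [[-68057, 176480], [-216730, 562007]]
tr = -68057 + 562007 = 493950

493950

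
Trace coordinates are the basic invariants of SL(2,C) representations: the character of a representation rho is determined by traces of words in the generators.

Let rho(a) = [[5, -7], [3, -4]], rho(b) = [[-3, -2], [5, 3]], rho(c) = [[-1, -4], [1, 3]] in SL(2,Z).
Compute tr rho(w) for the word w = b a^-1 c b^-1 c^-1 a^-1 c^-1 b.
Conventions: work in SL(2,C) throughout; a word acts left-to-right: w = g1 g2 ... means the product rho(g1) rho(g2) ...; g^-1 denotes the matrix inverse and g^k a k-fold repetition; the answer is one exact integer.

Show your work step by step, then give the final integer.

rho(b) = [[-3, -2], [5, 3]]
... * rho(a^-1) = [[-4, 7], [-3, 5]]  ->  [[18, -31], [-29, 50]]
... * rho(c) = [[-1, -4], [1, 3]]  ->  [[-49, -165], [79, 266]]
... * rho(b^-1) = [[3, 2], [-5, -3]]  ->  [[678, 397], [-1093, -640]]
... * rho(c^-1) = [[3, 4], [-1, -1]]  ->  [[1637, 2315], [-2639, -3732]]
... * rho(a^-1) = [[-4, 7], [-3, 5]]  ->  [[-13493, 23034], [21752, -37133]]
... * rho(c^-1) = [[3, 4], [-1, -1]]  ->  [[-63513, -77006], [102389, 124141]]
... * rho(b) = [[-3, -2], [5, 3]]  ->  [[-194491, -103992], [313538, 167645]]
tr = -194491 + 167645 = -26846

-26846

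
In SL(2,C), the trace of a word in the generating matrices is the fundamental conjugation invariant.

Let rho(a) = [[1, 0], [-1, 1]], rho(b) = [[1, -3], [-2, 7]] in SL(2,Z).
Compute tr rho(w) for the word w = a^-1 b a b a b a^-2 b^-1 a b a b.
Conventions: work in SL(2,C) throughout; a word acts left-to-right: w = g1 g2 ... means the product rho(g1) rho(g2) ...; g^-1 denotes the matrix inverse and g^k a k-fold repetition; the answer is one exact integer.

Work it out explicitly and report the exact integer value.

rho(a^-1) = [[1, 0], [1, 1]]
... * rho(b) = [[1, -3], [-2, 7]]  ->  [[1, -3], [-1, 4]]
... * rho(a) = [[1, 0], [-1, 1]]  ->  [[4, -3], [-5, 4]]
... * rho(b) = [[1, -3], [-2, 7]]  ->  [[10, -33], [-13, 43]]
... * rho(a) = [[1, 0], [-1, 1]]  ->  [[43, -33], [-56, 43]]
... * rho(b) = [[1, -3], [-2, 7]]  ->  [[109, -360], [-142, 469]]
... * rho(a^-1) = [[1, 0], [1, 1]]  ->  [[-251, -360], [327, 469]]
... * rho(a^-1) = [[1, 0], [1, 1]]  ->  [[-611, -360], [796, 469]]
... * rho(b^-1) = [[7, 3], [2, 1]]  ->  [[-4997, -2193], [6510, 2857]]
... * rho(a) = [[1, 0], [-1, 1]]  ->  [[-2804, -2193], [3653, 2857]]
... * rho(b) = [[1, -3], [-2, 7]]  ->  [[1582, -6939], [-2061, 9040]]
... * rho(a) = [[1, 0], [-1, 1]]  ->  [[8521, -6939], [-11101, 9040]]
... * rho(b) = [[1, -3], [-2, 7]]  ->  [[22399, -74136], [-29181, 96583]]
tr = 22399 + 96583 = 118982

118982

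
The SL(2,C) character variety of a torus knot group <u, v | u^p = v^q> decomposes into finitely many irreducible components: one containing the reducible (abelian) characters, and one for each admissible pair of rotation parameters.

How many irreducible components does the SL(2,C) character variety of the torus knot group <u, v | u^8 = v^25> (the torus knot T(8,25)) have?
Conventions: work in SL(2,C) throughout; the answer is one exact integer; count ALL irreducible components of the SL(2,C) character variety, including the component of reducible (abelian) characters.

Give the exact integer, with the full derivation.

85

Gamma = < u, v | u^8 = v^25 > (torus knot T(8,25)); the central element u^8 = v^25 acts as +I or -I in any irreducible SL(2,C) representation.
This locks tr(u) to 2*cos(pi*alpha/8), alpha in 1..7, and tr(v) to 2*cos(pi*beta/25), beta in 1..24, on each component of irreducible characters.
Consistency of u^8 = (-1)^alpha I with v^25 = (-1)^beta I forces alpha = beta (mod 2).
Counting: 4 odd alphas x 12 odd betas + 3 even alphas x 12 even betas = 48 + 36 = 84.
That is 84 components of irreducible characters, and with the reducible (abelian) component the total is 85.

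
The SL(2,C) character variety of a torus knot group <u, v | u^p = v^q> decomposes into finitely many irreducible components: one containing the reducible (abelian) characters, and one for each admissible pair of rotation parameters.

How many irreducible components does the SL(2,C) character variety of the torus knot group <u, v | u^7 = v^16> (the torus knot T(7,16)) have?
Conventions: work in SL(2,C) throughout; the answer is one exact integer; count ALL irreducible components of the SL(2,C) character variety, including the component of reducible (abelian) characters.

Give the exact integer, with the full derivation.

Gamma = < u, v | u^7 = v^16 > (torus knot T(7,16)); the central element u^7 = v^16 acts as +I or -I in any irreducible SL(2,C) representation.
This locks tr(u) to 2*cos(pi*alpha/7), alpha in 1..6, and tr(v) to 2*cos(pi*beta/16), beta in 1..15, on each component of irreducible characters.
u^7 = (-1)^alpha I and v^16 = (-1)^beta I must agree, so alpha and beta have equal parity.
count pairs: odd alpha (3 choices) x odd beta (8), plus even alpha (3) x even beta (7): 3*8 + 3*7 = 45.
components with irreducible characters: 45; plus the single component of reducible (abelian) characters: total 46.

46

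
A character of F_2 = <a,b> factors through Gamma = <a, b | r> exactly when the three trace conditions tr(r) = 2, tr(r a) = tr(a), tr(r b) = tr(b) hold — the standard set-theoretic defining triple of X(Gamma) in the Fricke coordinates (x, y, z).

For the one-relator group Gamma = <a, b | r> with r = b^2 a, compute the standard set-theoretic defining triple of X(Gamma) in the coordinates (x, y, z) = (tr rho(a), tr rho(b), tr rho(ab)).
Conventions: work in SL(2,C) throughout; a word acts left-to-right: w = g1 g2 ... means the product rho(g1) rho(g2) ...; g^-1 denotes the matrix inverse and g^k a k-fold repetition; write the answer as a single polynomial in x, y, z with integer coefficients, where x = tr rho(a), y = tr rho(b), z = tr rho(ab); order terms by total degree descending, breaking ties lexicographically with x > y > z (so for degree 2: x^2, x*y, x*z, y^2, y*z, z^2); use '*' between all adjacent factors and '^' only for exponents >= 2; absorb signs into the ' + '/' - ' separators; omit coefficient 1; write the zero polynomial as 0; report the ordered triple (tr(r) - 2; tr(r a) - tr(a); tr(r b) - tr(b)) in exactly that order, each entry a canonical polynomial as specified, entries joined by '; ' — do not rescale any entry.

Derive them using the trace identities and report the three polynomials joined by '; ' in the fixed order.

trace(b^2 a) = trace(b) trace(a b) - trace(a)  (reduce the b square) = y*z - x
trace(a^2 b) = trace(a) trace(b a) - trace(b) = x*z - y
trace(a^2) = trace(a) trace(a) - trace(1) = x^2 - 2
trace(b^2 a^2) = trace(b) trace(a^2 b) - trace(a^2) = x*y*z - x^2 - y^2 + 2
trace(b^2 a b) = trace(b) trace(b a b) - trace(b a)  (reduce the b square) = y^2*z - x*y - z
assemble the triple (trace(r) - 2; trace(r a) - x; trace(r b) - y)

y*z - x - 2; x*y*z - x^2 - y^2 - x + 2; y^2*z - x*y - y - z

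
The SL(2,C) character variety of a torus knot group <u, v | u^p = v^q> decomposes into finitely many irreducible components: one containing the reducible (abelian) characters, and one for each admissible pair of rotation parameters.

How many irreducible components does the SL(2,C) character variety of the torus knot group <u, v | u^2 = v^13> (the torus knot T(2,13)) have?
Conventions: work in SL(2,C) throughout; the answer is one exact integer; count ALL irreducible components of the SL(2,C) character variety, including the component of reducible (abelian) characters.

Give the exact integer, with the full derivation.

7

For T(2,13): irreducibility forces the central element u^2 = v^13 to one of +I, -I.
On an irreducible component, tr(u) is locked at 2*cos(pi*alpha/2) for some alpha in 1..1, and tr(v) at 2*cos(pi*beta/13) for some beta in 1..12.
Consistency of u^2 = (-1)^alpha I with v^13 = (-1)^beta I forces alpha = beta (mod 2).
Enumerate parity-matched pairs: 1*6 odd-odd plus 0*6 even-even gives 6.
Total: 6 irreducible-character components + 1 reducible (abelian) component = 7.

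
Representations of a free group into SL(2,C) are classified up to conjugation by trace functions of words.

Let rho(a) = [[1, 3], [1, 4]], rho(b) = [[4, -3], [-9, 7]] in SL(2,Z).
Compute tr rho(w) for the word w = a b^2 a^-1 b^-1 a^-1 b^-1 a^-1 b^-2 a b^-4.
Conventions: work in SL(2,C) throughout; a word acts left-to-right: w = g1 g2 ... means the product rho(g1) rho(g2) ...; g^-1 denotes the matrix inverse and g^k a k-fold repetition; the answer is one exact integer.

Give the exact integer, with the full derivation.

899017961

rho(a) = [[1, 3], [1, 4]]
... * rho(b) = [[4, -3], [-9, 7]]  ->  [[-23, 18], [-32, 25]]
... * rho(b) = [[4, -3], [-9, 7]]  ->  [[-254, 195], [-353, 271]]
... * rho(a^-1) = [[4, -3], [-1, 1]]  ->  [[-1211, 957], [-1683, 1330]]
... * rho(b^-1) = [[7, 3], [9, 4]]  ->  [[136, 195], [189, 271]]
... * rho(a^-1) = [[4, -3], [-1, 1]]  ->  [[349, -213], [485, -296]]
... * rho(b^-1) = [[7, 3], [9, 4]]  ->  [[526, 195], [731, 271]]
... * rho(a^-1) = [[4, -3], [-1, 1]]  ->  [[1909, -1383], [2653, -1922]]
... * rho(b^-1) = [[7, 3], [9, 4]]  ->  [[916, 195], [1273, 271]]
... * rho(b^-1) = [[7, 3], [9, 4]]  ->  [[8167, 3528], [11350, 4903]]
... * rho(a) = [[1, 3], [1, 4]]  ->  [[11695, 38613], [16253, 53662]]
... * rho(b^-1) = [[7, 3], [9, 4]]  ->  [[429382, 189537], [596729, 263407]]
... * rho(b^-1) = [[7, 3], [9, 4]]  ->  [[4711507, 2046294], [6547766, 2843815]]
... * rho(b^-1) = [[7, 3], [9, 4]]  ->  [[51397195, 22319697], [71428697, 31018558]]
... * rho(b^-1) = [[7, 3], [9, 4]]  ->  [[560657638, 243470373], [779167901, 338360323]]
tr = 560657638 + 338360323 = 899017961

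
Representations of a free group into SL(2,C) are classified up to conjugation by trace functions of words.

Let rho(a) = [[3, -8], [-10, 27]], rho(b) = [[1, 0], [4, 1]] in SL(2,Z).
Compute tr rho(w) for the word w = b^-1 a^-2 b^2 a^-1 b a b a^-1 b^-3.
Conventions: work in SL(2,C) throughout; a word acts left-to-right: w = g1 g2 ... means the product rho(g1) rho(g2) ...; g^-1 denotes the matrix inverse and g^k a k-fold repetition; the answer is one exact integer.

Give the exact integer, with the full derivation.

rho(b^-1) = [[1, 0], [-4, 1]]
... * rho(a^-1) = [[27, 8], [10, 3]]  ->  [[27, 8], [-98, -29]]
... * rho(a^-1) = [[27, 8], [10, 3]]  ->  [[809, 240], [-2936, -871]]
... * rho(b) = [[1, 0], [4, 1]]  ->  [[1769, 240], [-6420, -871]]
... * rho(b) = [[1, 0], [4, 1]]  ->  [[2729, 240], [-9904, -871]]
... * rho(a^-1) = [[27, 8], [10, 3]]  ->  [[76083, 22552], [-276118, -81845]]
... * rho(b) = [[1, 0], [4, 1]]  ->  [[166291, 22552], [-603498, -81845]]
... * rho(a) = [[3, -8], [-10, 27]]  ->  [[273353, -721424], [-992044, 2618169]]
... * rho(b) = [[1, 0], [4, 1]]  ->  [[-2612343, -721424], [9480632, 2618169]]
... * rho(a^-1) = [[27, 8], [10, 3]]  ->  [[-77747501, -23063016], [282158754, 83699563]]
... * rho(b^-1) = [[1, 0], [-4, 1]]  ->  [[14504563, -23063016], [-52639498, 83699563]]
... * rho(b^-1) = [[1, 0], [-4, 1]]  ->  [[106756627, -23063016], [-387437750, 83699563]]
... * rho(b^-1) = [[1, 0], [-4, 1]]  ->  [[199008691, -23063016], [-722236002, 83699563]]
tr = 199008691 + 83699563 = 282708254

282708254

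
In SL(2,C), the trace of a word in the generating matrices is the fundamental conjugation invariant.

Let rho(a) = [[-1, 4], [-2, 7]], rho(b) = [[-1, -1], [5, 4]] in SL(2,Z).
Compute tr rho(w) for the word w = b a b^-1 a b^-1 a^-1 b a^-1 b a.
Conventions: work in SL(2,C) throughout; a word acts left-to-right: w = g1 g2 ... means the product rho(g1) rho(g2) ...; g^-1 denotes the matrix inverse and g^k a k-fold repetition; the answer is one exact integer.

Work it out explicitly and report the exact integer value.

95692395

rho(b) = [[-1, -1], [5, 4]]
... * rho(a) = [[-1, 4], [-2, 7]]  ->  [[3, -11], [-13, 48]]
... * rho(b^-1) = [[4, 1], [-5, -1]]  ->  [[67, 14], [-292, -61]]
... * rho(a) = [[-1, 4], [-2, 7]]  ->  [[-95, 366], [414, -1595]]
... * rho(b^-1) = [[4, 1], [-5, -1]]  ->  [[-2210, -461], [9631, 2009]]
... * rho(a^-1) = [[7, -4], [2, -1]]  ->  [[-16392, 9301], [71435, -40533]]
... * rho(b) = [[-1, -1], [5, 4]]  ->  [[62897, 53596], [-274100, -233567]]
... * rho(a^-1) = [[7, -4], [2, -1]]  ->  [[547471, -305184], [-2385834, 1329967]]
... * rho(b) = [[-1, -1], [5, 4]]  ->  [[-2073391, -1768207], [9035669, 7705702]]
... * rho(a) = [[-1, 4], [-2, 7]]  ->  [[5609805, -20671013], [-24447073, 90082590]]
tr = 5609805 + 90082590 = 95692395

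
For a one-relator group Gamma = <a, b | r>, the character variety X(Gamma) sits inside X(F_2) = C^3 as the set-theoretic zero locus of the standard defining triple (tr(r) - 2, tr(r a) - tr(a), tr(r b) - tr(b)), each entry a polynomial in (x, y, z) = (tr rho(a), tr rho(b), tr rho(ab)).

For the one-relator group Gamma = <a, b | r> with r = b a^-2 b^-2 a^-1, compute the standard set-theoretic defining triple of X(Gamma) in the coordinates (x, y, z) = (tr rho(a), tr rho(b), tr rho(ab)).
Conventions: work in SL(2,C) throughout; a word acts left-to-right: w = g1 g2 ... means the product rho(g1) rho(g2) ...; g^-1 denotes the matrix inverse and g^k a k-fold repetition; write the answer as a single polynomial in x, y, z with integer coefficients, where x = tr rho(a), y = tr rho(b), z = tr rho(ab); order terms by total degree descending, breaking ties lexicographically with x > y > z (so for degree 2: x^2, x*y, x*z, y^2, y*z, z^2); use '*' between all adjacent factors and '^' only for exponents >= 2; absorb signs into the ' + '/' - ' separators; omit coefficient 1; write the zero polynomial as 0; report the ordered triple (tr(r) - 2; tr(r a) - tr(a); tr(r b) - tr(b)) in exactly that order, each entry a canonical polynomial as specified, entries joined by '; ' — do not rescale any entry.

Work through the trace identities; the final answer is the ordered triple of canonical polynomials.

trace(b^-1) = trace(b) = y
trace(b^-1 a) = trace(a) trace(b) - trace(a b) = x*y - z
trace(b^-1 a^-1) = trace(b^-1) trace(a) - trace(b^-1 a) = z
trace(a b a) = trace(a) trace(b a) - trace(b) = x*z - y
trace(a b a b) = trace(a b) trace(a b) - trace(1) = z^2 - 2
trace(b a b^-1 a) = trace(a b a) trace(b) - trace(a b a b) = x*y*z - y^2 - z^2 + 2
trace(b^-1 a^-1 b a) = trace(b a b^-1) trace(a) - trace(b a b^-1 a) = -x*y*z + x^2 + y^2 + z^2 - 2
trace(b^-2 a^-1 b a) = trace(b^-1 a^-1 b a) trace(b) - trace(b^-1 a^-1 b a b) = -x*y^2*z + x^2*y + y^3 + y*z^2 - 3*y
trace(b^-2 a^-1 b a^-1) = trace(b^-2 a^-1 b) trace(a) - trace(b^-2 a^-1 b a) = x*y^2*z - x^2*y - y^3 - y*z^2 + x*z + 3*y
trace(b a^-2 b^-2 a^-1) = trace(b^-2 a^-1 b a^-1) trace(a) - trace(b^-2 a^-1 b) = x^2*y^2*z - x^3*y - x*y^3 - x*y*z^2 + x^2*z + 3*x*y - z
trace(a^-1 b^2 a^-1 b^-1) = trace(b^2 a^-1 b^-1) trace(a) - trace(b^2 a^-1 b^-1 a) = x*y^2*z - y^3 - y*z^2 - x*z + 3*y
trace(b^2) = trace(b) trace(b) - trace(1) = y^2 - 2
trace(b^2 a) = trace(b) trace(a b) - trace(a) = y*z - x
trace(a^-1 b^2) = trace(b^2) trace(a) - trace(b^2 a) = x*y^2 - y*z - x
trace(a^-1 b^2 a^-1) = trace(a^-1 b^2) trace(a) - trace(a^-1 b^2 a) = x^2*y^2 - x*y*z - x^2 - y^2 + 2
trace(a^-1 b^-2 a^-1 b^2) = trace(a^-1 b^2 a^-1 b^-1) trace(b) - trace(a^-1 b^2 a^-1) = x*y^3*z - x^2*y^2 - y^4 - y^2*z^2 + x^2 + 4*y^2 - 2
trace(b a^-2 b^-2 a^-1 b) = trace(a^-1 b^-2 a^-1 b^2) trace(a) - trace(a^-1 b^-2 a^-1 b^2 a) = x^2*y^3*z - x^3*y^2 - x*y^4 - x*y^2*z^2 + x^3 + 4*x*y^2 - 3*x
assemble the triple (trace(r) - 2; trace(r a) - x; trace(r b) - y)

x^2*y^2*z - x^3*y - x*y^3 - x*y*z^2 + x^2*z + 3*x*y - z - 2; x*z - x - y; x^2*y^3*z - x^3*y^2 - x*y^4 - x*y^2*z^2 + x^3 + 4*x*y^2 - 3*x - y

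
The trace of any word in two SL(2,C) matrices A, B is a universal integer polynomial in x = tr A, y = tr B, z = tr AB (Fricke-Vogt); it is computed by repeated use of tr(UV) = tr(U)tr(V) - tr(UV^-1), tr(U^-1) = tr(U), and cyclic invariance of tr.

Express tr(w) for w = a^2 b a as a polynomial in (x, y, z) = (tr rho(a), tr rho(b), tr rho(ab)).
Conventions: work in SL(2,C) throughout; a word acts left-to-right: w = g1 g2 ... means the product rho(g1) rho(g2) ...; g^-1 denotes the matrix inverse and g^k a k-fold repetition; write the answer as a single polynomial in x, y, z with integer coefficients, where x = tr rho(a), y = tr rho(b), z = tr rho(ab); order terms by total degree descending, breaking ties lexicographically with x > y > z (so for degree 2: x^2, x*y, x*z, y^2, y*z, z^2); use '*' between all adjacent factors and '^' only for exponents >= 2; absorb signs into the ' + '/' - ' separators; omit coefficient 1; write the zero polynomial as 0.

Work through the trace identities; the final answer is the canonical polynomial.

x^2*z - x*y - z

trace(a b a) = trace(a)*trace(b a) - trace(b)   [square of a] = x*z - y
use: trace(a^2 b a) = trace(a)*trace(a b a) - trace(a b)   [square of a] = x^2*z - x*y - z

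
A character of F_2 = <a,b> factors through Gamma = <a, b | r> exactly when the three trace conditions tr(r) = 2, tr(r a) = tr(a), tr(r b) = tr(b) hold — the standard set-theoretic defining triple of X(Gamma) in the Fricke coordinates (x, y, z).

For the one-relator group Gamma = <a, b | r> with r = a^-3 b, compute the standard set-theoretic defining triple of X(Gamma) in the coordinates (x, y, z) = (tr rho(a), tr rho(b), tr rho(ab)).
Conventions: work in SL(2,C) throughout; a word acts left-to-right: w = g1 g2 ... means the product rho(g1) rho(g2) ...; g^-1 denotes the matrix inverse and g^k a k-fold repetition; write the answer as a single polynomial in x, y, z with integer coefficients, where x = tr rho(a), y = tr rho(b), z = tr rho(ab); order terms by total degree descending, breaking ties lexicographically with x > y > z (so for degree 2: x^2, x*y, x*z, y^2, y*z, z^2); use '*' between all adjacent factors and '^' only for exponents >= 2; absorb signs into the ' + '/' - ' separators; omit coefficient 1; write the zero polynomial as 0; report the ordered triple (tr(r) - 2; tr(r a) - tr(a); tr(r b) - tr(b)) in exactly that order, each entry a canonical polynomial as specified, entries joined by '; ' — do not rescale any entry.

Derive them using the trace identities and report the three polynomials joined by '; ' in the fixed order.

x^3*y - x^2*z - 2*x*y + z - 2; x^2*y - x*z - x - y; x^3*y^2 - x^2*y*z - x^3 - 2*x*y^2 + y*z + 3*x - y

trace(a^-1 b) = trace(b)*trace(a) - trace(b a)   [inverse elimination on a] = x*y - z
and trace(a^-1 b a^-1) = trace(a^-1 b)*trace(a) - trace(a^-1 b a)   [inverse elimination on a] = x^2*y - x*z - y
trace(a^-3 b) = trace(a^-1 b a^-1)*trace(a) - trace(a^-1 b)   [inverse elimination on a] = x^3*y - x^2*z - 2*x*y + z
next, trace(b^2) = trace(b)*trace(b) - trace(1) = y^2 - 2
trace(b^2 a) = trace(b)*trace(a b) - trace(a) = y*z - x
trace(a^-1 b^2) = trace(b^2)*trace(a) - trace(b^2 a) = x*y^2 - y*z - x
trace(a^-2 b^2) = trace(a^-1 b^2)*trace(a) - trace(a^-1 b^2 a) = x^2*y^2 - x*y*z - x^2 - y^2 + 2
trace(a^-3 b^2) = trace(a^-2 b^2)*trace(a) - trace(a^-2 b^2 a) = x^3*y^2 - x^2*y*z - x^3 - 2*x*y^2 + y*z + 3*x
assemble the triple (trace(r) - 2; trace(r a) - x; trace(r b) - y)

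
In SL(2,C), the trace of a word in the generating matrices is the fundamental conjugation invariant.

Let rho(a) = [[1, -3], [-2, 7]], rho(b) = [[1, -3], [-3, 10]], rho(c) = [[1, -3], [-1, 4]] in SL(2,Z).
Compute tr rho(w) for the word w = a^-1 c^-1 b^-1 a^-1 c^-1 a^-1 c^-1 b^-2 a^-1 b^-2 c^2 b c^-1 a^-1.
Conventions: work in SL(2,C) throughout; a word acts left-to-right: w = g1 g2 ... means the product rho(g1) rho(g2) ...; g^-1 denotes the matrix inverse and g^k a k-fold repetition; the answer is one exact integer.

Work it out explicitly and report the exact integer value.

8897972997836

rho(a^-1) = [[7, 3], [2, 1]]
... * rho(c^-1) = [[4, 3], [1, 1]]  ->  [[31, 24], [9, 7]]
... * rho(b^-1) = [[10, 3], [3, 1]]  ->  [[382, 117], [111, 34]]
... * rho(a^-1) = [[7, 3], [2, 1]]  ->  [[2908, 1263], [845, 367]]
... * rho(c^-1) = [[4, 3], [1, 1]]  ->  [[12895, 9987], [3747, 2902]]
... * rho(a^-1) = [[7, 3], [2, 1]]  ->  [[110239, 48672], [32033, 14143]]
... * rho(c^-1) = [[4, 3], [1, 1]]  ->  [[489628, 379389], [142275, 110242]]
... * rho(b^-1) = [[10, 3], [3, 1]]  ->  [[6034447, 1848273], [1753476, 537067]]
... * rho(b^-1) = [[10, 3], [3, 1]]  ->  [[65889289, 19951614], [19145961, 5797495]]
... * rho(a^-1) = [[7, 3], [2, 1]]  ->  [[501128251, 217619481], [145616717, 63235378]]
... * rho(b^-1) = [[10, 3], [3, 1]]  ->  [[5664140953, 1721004234], [1645873304, 500085529]]
... * rho(b^-1) = [[10, 3], [3, 1]]  ->  [[61804422232, 18713427093], [17958989627, 5437705441]]
... * rho(c) = [[1, -3], [-1, 4]]  ->  [[43090995139, -110559558324], [12521284186, -32126147117]]
... * rho(c) = [[1, -3], [-1, 4]]  ->  [[153650553463, -571511218713], [44647431303, -166068441026]]
... * rho(b) = [[1, -3], [-3, 10]]  ->  [[1868184209602, -6176063847519], [542852754381, -1794626704169]]
... * rho(c^-1) = [[4, 3], [1, 1]]  ->  [[1296672990889, -571511218713], [376784313355, -166068441026]]
... * rho(a^-1) = [[7, 3], [2, 1]]  ->  [[7933688498797, 3318507753954], [2305353311433, 964284499039]]
tr = 7933688498797 + 964284499039 = 8897972997836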